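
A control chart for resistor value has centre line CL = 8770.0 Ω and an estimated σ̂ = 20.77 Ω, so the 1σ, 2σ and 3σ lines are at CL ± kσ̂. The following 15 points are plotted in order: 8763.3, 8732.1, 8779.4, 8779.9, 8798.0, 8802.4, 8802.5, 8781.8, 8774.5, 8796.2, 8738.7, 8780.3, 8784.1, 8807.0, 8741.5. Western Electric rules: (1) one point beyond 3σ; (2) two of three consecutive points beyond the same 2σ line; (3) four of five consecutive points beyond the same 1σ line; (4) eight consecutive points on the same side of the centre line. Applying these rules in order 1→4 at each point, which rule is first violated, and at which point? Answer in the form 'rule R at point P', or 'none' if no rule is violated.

rule 4 at point 10

Zone of each point (C = within 1σ̂, B = 1σ̂–2σ̂, A = 2σ̂–3σ̂, * = beyond 3σ̂; sign = side of CL): 1:-C, 2:-B, 3:+C, 4:+C, 5:+B, 6:+B, 7:+B, 8:+C, 9:+C, 10:+B, 11:-B, 12:+C, 13:+C, 14:+B, 15:-B
Rule 4 (eight consecutive points on the same side of the centre line) is satisfied at point 10.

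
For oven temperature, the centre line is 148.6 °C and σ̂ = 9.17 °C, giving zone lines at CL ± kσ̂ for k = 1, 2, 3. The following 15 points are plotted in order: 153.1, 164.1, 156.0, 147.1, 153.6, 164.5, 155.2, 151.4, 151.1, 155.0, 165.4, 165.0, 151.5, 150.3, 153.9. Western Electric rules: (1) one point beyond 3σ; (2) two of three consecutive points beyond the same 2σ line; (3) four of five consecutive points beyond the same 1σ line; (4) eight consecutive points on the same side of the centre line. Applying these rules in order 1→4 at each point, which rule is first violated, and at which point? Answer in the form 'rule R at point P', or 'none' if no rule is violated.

rule 4 at point 12

Zone of each point (C = within 1σ̂, B = 1σ̂–2σ̂, A = 2σ̂–3σ̂, * = beyond 3σ̂; sign = side of CL): 1:+C, 2:+B, 3:+C, 4:-C, 5:+C, 6:+B, 7:+C, 8:+C, 9:+C, 10:+C, 11:+B, 12:+B, 13:+C, 14:+C, 15:+C
Rule 4 (eight consecutive points on the same side of the centre line) is satisfied at point 12.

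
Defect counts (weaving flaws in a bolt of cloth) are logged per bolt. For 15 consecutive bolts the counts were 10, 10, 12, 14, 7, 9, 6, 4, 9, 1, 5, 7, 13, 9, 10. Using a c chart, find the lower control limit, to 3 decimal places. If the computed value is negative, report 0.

c̄ = (10 + 10 + 12 + 14 + 7 + 9 + 6 + 4 + 9 + 1 + 5 + 7 + 13 + 9 + 10) / 15 = 126 / 15 = 8.4000
LCL = c̄ − 3√c̄ = 8.4000 − 3 × 2.8983 = -0.2948 → 0 (cannot be negative)

0.000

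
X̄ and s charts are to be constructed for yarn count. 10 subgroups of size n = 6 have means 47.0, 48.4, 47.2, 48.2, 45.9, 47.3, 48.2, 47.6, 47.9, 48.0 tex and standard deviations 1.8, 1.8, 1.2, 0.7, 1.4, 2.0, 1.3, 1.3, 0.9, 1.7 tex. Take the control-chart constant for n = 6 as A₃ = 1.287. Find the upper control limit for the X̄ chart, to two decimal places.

49.38

X̄̄ = (47.0 + 48.4 + 47.2 + 48.2 + 45.9 + 47.3 + 48.2 + 47.6 + 47.9 + 48.0) / 10 = 47.5700
s̄ = (1.8 + 1.8 + 1.2 + 0.7 + 1.4 + 2.0 + 1.3 + 1.3 + 0.9 + 1.7) / 10 = 1.4100
UCL = X̄̄ + A₃·s̄ = 47.5700 + 1.287 × 1.4100 = 49.3847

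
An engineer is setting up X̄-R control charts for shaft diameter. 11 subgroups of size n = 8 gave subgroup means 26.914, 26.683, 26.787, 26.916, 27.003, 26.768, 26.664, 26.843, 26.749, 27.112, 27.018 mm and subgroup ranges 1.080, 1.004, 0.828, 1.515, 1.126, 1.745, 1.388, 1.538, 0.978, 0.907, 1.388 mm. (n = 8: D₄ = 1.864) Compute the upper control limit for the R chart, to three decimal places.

2.287

R̄ = (1.080 + 1.004 + 0.828 + 1.515 + 1.126 + 1.745 + 1.388 + 1.538 + 0.978 + 0.907 + 1.388) / 11 = 13.4970 / 11 = 1.2270
UCL_R = D₄·R̄ = 1.864 × 1.2270 = 2.2871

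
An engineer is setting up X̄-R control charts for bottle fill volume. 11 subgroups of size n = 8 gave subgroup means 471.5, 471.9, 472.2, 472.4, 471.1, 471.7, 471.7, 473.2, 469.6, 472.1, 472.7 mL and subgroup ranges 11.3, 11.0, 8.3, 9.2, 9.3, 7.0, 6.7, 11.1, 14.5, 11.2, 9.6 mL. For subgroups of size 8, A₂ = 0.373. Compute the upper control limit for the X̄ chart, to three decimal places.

475.530

X̄̄ = (471.5 + 471.9 + 472.2 + 472.4 + 471.1 + 471.7 + 471.7 + 473.2 + 469.6 + 472.1 + 472.7) / 11 = 5190.1000 / 11 = 471.8273
R̄ = (11.3 + 11.0 + 8.3 + 9.2 + 9.3 + 7.0 + 6.7 + 11.1 + 14.5 + 11.2 + 9.6) / 11 = 109.2000 / 11 = 9.9273
UCL = X̄̄ + A₂·R̄ = 471.8273 + 0.373 × 9.9273 = 475.5301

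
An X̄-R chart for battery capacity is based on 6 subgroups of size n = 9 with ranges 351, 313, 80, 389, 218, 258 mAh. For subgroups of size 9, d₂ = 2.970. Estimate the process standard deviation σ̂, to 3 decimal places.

90.292

R̄ = (351 + 313 + 80 + 389 + 218 + 258) / 6 = 268.1667
σ̂ = R̄ / d₂ = 268.1667 / 2.970 = 90.2918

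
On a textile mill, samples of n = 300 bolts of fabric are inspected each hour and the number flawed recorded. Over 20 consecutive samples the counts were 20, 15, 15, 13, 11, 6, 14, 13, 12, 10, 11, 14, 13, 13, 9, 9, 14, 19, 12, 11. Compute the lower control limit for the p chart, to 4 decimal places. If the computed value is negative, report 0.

0.0075

p̄ = Σdᵢ / (k·n) = 254 / (20 × 300) = 0.04233
LCL = p̄ − 3·√(p̄(1−p̄)/n) = 0.04233 − 3 × 0.01162 = 0.00746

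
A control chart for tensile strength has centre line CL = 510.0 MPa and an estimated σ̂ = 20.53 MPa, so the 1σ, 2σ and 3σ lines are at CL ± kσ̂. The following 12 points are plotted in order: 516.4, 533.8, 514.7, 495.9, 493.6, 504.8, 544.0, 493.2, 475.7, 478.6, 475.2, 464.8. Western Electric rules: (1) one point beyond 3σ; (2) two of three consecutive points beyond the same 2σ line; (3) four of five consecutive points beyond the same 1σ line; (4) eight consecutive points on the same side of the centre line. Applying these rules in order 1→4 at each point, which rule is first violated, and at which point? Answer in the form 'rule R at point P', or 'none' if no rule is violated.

Zone of each point (C = within 1σ̂, B = 1σ̂–2σ̂, A = 2σ̂–3σ̂, * = beyond 3σ̂; sign = side of CL): 1:+C, 2:+B, 3:+C, 4:-C, 5:-C, 6:-C, 7:+B, 8:-C, 9:-B, 10:-B, 11:-B, 12:-A
Rule 3 (four of five consecutive points beyond the same 1σ limit) is satisfied at point 12.

rule 3 at point 12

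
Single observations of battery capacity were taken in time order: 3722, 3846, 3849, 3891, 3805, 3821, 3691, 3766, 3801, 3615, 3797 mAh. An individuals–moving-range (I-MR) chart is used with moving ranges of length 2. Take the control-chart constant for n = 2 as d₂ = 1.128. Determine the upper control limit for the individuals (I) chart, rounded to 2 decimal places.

X̄ = (3722 + 3846 + 3849 + 3891 + 3805 + 3821 + 3691 + 3766 + 3801 + 3615 + 3797) / 11 = 3782.1818
Moving ranges: 124, 3, 42, 86, 16, 130, 75, 35, 186, 182; M̄R̄ = 879.0000 / 10 = 87.9000
UCL = X̄ + 3·M̄R̄/d₂ = 3782.1818 + 3 × 87.9000 / 1.128 = 4015.9584

4015.96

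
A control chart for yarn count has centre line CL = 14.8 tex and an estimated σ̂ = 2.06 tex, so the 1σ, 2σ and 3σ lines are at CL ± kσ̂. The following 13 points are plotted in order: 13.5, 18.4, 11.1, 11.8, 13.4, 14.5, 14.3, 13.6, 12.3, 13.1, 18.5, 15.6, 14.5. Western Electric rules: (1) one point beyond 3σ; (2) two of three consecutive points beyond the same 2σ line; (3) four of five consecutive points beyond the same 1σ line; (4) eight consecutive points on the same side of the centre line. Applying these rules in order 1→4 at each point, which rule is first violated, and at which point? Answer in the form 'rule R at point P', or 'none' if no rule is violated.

Zone of each point (C = within 1σ̂, B = 1σ̂–2σ̂, A = 2σ̂–3σ̂, * = beyond 3σ̂; sign = side of CL): 1:-C, 2:+B, 3:-B, 4:-B, 5:-C, 6:-C, 7:-C, 8:-C, 9:-B, 10:-C, 11:+B, 12:+C, 13:-C
Rule 4 (eight consecutive points on the same side of the centre line) is satisfied at point 10.

rule 4 at point 10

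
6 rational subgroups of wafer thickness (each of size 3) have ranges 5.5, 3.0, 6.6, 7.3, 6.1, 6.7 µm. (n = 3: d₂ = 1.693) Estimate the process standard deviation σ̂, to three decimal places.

3.465

R̄ = (5.5 + 3.0 + 6.6 + 7.3 + 6.1 + 6.7) / 6 = 5.8667
σ̂ = R̄ / d₂ = 5.8667 / 1.693 = 3.4652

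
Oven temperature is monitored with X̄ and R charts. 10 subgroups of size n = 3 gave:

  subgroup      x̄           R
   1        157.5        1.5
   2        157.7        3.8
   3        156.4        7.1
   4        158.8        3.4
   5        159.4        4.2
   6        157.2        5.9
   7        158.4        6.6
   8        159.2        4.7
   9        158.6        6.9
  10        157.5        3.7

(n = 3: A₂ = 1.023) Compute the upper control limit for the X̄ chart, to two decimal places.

162.96

X̄̄ = (157.5 + 157.7 + 156.4 + 158.8 + 159.4 + 157.2 + 158.4 + 159.2 + 158.6 + 157.5) / 10 = 1580.7000 / 10 = 158.0700
R̄ = (1.5 + 3.8 + 7.1 + 3.4 + 4.2 + 5.9 + 6.6 + 4.7 + 6.9 + 3.7) / 10 = 47.8000 / 10 = 4.7800
UCL = X̄̄ + A₂·R̄ = 158.0700 + 1.023 × 4.7800 = 162.9599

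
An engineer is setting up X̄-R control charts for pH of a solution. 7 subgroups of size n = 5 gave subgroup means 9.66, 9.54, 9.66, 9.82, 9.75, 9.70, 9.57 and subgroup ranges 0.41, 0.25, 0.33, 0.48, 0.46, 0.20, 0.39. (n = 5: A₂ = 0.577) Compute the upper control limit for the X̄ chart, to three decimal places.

9.879

X̄̄ = (9.66 + 9.54 + 9.66 + 9.82 + 9.75 + 9.70 + 9.57) / 7 = 67.7000 / 7 = 9.6714
R̄ = (0.41 + 0.25 + 0.33 + 0.48 + 0.46 + 0.20 + 0.39) / 7 = 2.5200 / 7 = 0.3600
UCL = X̄̄ + A₂·R̄ = 9.6714 + 0.577 × 0.3600 = 9.8791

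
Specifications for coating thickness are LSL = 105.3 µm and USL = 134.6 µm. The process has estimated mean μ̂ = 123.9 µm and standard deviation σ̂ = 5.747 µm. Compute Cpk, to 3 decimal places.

Cpu = (USL − μ̂) / (3σ̂) = (134.6 − 123.9) / (3 × 5.747) = 0.6206; Cpl = (μ̂ − LSL) / (3σ̂) = (123.9 − 105.3) / (3 × 5.747) = 1.0788; Cpk = min(Cpu, Cpl) = 0.6206

0.621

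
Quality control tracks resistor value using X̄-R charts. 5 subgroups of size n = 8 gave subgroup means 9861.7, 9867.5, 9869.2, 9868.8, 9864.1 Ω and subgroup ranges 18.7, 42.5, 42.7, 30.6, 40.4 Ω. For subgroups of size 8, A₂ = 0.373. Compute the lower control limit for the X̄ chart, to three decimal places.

9853.212

X̄̄ = (9861.7 + 9867.5 + 9869.2 + 9868.8 + 9864.1) / 5 = 49331.3000 / 5 = 9866.2600
R̄ = (18.7 + 42.5 + 42.7 + 30.6 + 40.4) / 5 = 174.9000 / 5 = 34.9800
LCL = X̄̄ − A₂·R̄ = 9866.2600 − 0.373 × 34.9800 = 9853.2125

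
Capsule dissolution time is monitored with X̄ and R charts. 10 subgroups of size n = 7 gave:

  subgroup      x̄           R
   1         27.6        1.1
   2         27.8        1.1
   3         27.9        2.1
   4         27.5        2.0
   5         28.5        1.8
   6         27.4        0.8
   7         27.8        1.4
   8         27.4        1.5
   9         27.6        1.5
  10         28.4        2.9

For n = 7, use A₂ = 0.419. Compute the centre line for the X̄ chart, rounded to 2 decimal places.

X̄̄ = (27.6 + 27.8 + 27.9 + 27.5 + 28.5 + 27.4 + 27.8 + 27.4 + 27.6 + 28.4) / 10 = 277.9000 / 10 = 27.7900
CL = X̄̄ = 27.7900

27.79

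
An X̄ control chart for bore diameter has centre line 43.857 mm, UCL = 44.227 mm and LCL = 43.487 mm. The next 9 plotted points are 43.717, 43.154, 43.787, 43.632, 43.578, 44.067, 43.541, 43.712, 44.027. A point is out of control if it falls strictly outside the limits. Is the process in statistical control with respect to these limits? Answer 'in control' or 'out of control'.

out of control

Compare each point to [43.487, 44.227]: sample 2 = 43.154 < LCL.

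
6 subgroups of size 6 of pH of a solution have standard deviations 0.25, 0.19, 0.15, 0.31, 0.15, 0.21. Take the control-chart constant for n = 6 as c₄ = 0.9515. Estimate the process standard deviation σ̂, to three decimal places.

s̄ = (0.25 + 0.19 + 0.15 + 0.31 + 0.15 + 0.21) / 6 = 0.2100
σ̂ = s̄ / c₄ = 0.2100 / 0.9515 = 0.2207

0.221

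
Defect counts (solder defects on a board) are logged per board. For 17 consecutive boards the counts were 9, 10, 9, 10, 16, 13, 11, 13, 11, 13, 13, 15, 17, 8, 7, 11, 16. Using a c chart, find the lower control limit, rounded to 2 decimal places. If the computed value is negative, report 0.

c̄ = (9 + 10 + 9 + 10 + 16 + 13 + 11 + 13 + 11 + 13 + 13 + 15 + 17 + 8 + 7 + 11 + 16) / 17 = 202 / 17 = 11.8824
LCL = c̄ − 3√c̄ = 11.8824 − 3 × 3.4471 = 1.5411

1.54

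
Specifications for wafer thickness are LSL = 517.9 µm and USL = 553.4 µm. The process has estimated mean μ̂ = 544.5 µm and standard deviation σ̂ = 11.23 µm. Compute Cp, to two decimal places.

Cp = (USL − LSL) / (6σ̂) = (553.4 − 517.9) / (6 × 11.23) = 35.5000 / 67.3800 = 0.5269

0.53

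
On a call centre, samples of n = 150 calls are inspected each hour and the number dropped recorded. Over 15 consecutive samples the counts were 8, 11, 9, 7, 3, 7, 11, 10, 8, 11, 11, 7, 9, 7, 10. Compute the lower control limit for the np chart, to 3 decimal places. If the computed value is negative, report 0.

p̄ = Σdᵢ / (k·n) = 129 / (15 × 150) = 0.05733
LCL = np̄ − 3·√(np̄(1−p̄)) = 8.6000 − 3 × 2.8473 = 0.0582

0.058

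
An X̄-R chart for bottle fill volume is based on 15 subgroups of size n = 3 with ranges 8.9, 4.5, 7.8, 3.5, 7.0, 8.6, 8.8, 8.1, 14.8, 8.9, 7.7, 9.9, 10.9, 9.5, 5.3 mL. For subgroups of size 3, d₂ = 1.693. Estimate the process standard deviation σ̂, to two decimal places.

R̄ = (8.9 + 4.5 + 7.8 + 3.5 + 7.0 + 8.6 + 8.8 + 8.1 + 14.8 + 8.9 + 7.7 + 9.9 + 10.9 + 9.5 + 5.3) / 15 = 8.2800
σ̂ = R̄ / d₂ = 8.2800 / 1.693 = 4.8907

4.89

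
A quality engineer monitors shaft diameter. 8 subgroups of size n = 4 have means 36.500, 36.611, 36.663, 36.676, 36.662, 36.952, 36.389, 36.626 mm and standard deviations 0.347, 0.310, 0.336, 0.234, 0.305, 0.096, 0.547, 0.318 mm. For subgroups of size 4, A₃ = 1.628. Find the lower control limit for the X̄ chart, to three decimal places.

X̄̄ = (36.500 + 36.611 + 36.663 + 36.676 + 36.662 + 36.952 + 36.389 + 36.626) / 8 = 36.6349
s̄ = (0.347 + 0.310 + 0.336 + 0.234 + 0.305 + 0.096 + 0.547 + 0.318) / 8 = 0.3116
LCL = X̄̄ − A₃·s̄ = 36.6349 − 1.628 × 0.3116 = 36.1275

36.128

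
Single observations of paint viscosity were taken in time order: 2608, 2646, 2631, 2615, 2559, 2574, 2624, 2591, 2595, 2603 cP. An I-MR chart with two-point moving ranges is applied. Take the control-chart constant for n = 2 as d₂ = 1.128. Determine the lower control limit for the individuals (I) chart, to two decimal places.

2535.16

X̄ = (2608 + 2646 + 2631 + 2615 + 2559 + 2574 + 2624 + 2591 + 2595 + 2603) / 10 = 2604.6000
Moving ranges: 38, 15, 16, 56, 15, 50, 33, 4, 8; M̄R̄ = 235.0000 / 9 = 26.1111
LCL = X̄ − 3·M̄R̄/d₂ = 2604.6000 − 3 × 26.1111 / 1.128 = 2535.1556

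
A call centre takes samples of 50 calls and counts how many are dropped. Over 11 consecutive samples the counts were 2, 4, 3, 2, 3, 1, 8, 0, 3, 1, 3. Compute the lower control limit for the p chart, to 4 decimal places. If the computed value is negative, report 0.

0.0000

p̄ = Σdᵢ / (k·n) = 30 / (11 × 50) = 0.05455
LCL = p̄ − 3·√(p̄(1−p̄)/n) = 0.05455 − 3 × 0.03212 = -0.04180 → 0 (negative, so LCL = 0)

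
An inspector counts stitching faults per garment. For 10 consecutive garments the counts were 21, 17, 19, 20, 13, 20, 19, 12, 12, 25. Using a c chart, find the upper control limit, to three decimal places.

c̄ = (21 + 17 + 19 + 20 + 13 + 20 + 19 + 12 + 12 + 25) / 10 = 178 / 10 = 17.8000
UCL = c̄ + 3√c̄ = 17.8000 + 3 × √17.8000 = 17.8000 + 3 × 4.2190 = 30.4570

30.457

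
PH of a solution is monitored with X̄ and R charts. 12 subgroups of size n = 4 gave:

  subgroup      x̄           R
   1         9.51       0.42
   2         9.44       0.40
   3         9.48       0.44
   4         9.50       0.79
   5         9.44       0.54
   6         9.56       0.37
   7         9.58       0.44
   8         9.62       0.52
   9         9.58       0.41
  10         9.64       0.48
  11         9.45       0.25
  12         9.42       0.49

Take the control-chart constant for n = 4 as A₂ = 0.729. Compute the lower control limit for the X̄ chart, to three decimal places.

X̄̄ = (9.51 + 9.44 + 9.48 + 9.50 + 9.44 + 9.56 + 9.58 + 9.62 + 9.58 + 9.64 + 9.45 + 9.42) / 12 = 114.2200 / 12 = 9.5183
R̄ = (0.42 + 0.40 + 0.44 + 0.79 + 0.54 + 0.37 + 0.44 + 0.52 + 0.41 + 0.48 + 0.25 + 0.49) / 12 = 5.5500 / 12 = 0.4625
LCL = X̄̄ − A₂·R̄ = 9.5183 − 0.729 × 0.4625 = 9.1812

9.181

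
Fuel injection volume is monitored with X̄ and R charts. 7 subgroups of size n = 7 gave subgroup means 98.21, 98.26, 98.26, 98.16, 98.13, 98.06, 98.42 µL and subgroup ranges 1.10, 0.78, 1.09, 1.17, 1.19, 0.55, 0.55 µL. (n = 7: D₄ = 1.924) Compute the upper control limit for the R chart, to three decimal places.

R̄ = (1.10 + 0.78 + 1.09 + 1.17 + 1.19 + 0.55 + 0.55) / 7 = 6.4300 / 7 = 0.9186
UCL_R = D₄·R̄ = 1.924 × 0.9186 = 1.7673

1.767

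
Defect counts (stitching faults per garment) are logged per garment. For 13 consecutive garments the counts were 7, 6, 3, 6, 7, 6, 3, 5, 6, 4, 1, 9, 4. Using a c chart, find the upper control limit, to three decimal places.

c̄ = (7 + 6 + 3 + 6 + 7 + 6 + 3 + 5 + 6 + 4 + 1 + 9 + 4) / 13 = 67 / 13 = 5.1538
UCL = c̄ + 3√c̄ = 5.1538 + 3 × √5.1538 = 5.1538 + 3 × 2.2702 = 11.9645

11.964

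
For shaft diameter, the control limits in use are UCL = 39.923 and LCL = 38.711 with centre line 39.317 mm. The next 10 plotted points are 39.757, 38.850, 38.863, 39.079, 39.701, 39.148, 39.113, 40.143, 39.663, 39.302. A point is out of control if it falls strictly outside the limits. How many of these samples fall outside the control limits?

1

Compare each point to [38.711, 39.923]: sample 8 = 40.143 > UCL.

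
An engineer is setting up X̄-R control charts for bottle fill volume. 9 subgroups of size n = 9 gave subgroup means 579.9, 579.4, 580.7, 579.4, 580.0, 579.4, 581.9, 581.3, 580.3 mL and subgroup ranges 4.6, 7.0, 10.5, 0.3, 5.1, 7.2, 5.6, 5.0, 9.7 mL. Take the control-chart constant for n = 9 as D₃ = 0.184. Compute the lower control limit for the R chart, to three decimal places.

R̄ = (4.6 + 7.0 + 10.5 + 0.3 + 5.1 + 7.2 + 5.6 + 5.0 + 9.7) / 9 = 55.0000 / 9 = 6.1111
LCL_R = D₃·R̄ = 0.184 × 6.1111 = 1.1244

1.124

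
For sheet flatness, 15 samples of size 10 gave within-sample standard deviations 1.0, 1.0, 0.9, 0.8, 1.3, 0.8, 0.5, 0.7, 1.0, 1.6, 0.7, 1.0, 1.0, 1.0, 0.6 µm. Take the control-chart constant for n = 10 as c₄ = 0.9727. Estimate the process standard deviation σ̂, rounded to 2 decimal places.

0.95

s̄ = (1.0 + 1.0 + 0.9 + 0.8 + 1.3 + 0.8 + 0.5 + 0.7 + 1.0 + 1.6 + 0.7 + 1.0 + 1.0 + 1.0 + 0.6) / 15 = 0.9267
σ̂ = s̄ / c₄ = 0.9267 / 0.9727 = 0.9527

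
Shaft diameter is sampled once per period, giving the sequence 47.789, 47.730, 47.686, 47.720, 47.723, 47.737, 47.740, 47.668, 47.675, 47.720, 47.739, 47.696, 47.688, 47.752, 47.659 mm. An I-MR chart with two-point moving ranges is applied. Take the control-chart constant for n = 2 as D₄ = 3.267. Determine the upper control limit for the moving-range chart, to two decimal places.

0.12

Moving ranges: 0.059, 0.044, 0.034, 0.003, 0.014, 0.003, 0.072, 0.007, 0.045, 0.019, 0.043, 0.008, 0.064, 0.093; M̄R̄ = 0.5080 / 14 = 0.0363
UCL_MR = D₄·M̄R̄ = 3.267 × 0.0363 = 0.1185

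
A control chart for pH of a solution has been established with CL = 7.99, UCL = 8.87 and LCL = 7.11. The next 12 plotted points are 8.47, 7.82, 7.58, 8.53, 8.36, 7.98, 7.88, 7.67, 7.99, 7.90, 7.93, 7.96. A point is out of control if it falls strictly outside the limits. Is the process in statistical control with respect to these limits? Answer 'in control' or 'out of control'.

in control

All 12 points lie within [7.11, 8.87].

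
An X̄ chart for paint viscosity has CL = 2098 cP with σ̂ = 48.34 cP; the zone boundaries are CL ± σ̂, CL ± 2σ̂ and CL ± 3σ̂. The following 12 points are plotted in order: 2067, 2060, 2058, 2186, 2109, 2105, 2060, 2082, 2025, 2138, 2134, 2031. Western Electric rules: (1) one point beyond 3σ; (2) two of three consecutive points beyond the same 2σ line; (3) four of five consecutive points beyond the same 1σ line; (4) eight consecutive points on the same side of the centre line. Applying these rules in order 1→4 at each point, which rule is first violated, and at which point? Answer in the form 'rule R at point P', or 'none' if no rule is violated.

Zone of each point (C = within 1σ̂, B = 1σ̂–2σ̂, A = 2σ̂–3σ̂, * = beyond 3σ̂; sign = side of CL): 1:-C, 2:-C, 3:-C, 4:+B, 5:+C, 6:+C, 7:-C, 8:-C, 9:-B, 10:+C, 11:+C, 12:-B
No rule fires across all 12 points.

none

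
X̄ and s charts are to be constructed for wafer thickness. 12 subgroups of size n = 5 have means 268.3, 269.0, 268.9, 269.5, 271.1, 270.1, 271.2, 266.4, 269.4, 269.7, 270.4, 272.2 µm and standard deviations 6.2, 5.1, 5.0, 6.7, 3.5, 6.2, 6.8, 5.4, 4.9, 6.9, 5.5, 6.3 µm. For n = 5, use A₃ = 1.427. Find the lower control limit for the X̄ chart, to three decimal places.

261.538

X̄̄ = (268.3 + 269.0 + 268.9 + 269.5 + 271.1 + 270.1 + 271.2 + 266.4 + 269.4 + 269.7 + 270.4 + 272.2) / 12 = 269.6833
s̄ = (6.2 + 5.1 + 5.0 + 6.7 + 3.5 + 6.2 + 6.8 + 5.4 + 4.9 + 6.9 + 5.5 + 6.3) / 12 = 5.7083
LCL = X̄̄ − A₃·s̄ = 269.6833 − 1.427 × 5.7083 = 261.5375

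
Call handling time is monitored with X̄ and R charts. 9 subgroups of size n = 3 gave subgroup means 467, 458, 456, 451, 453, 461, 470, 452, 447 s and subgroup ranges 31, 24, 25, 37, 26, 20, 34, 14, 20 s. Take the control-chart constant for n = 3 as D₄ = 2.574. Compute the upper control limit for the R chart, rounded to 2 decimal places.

R̄ = (31 + 24 + 25 + 37 + 26 + 20 + 34 + 14 + 20) / 9 = 231.0000 / 9 = 25.6667
UCL_R = D₄·R̄ = 2.574 × 25.6667 = 66.0660

66.07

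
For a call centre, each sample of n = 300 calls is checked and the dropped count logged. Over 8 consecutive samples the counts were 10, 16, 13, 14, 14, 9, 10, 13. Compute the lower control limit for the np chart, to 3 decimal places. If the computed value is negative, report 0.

p̄ = Σdᵢ / (k·n) = 99 / (8 × 300) = 0.04125
LCL = np̄ − 3·√(np̄(1−p̄)) = 12.3750 − 3 × 3.4445 = 2.0415

2.042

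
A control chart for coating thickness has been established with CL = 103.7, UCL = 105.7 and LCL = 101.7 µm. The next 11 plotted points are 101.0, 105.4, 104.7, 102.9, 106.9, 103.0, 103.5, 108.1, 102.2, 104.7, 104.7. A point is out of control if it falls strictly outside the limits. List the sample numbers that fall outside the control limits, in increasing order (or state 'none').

1, 5, 8

Compare each point to [101.7, 105.7]: sample 1 = 101.0 < LCL; sample 5 = 106.9 > UCL; sample 8 = 108.1 > UCL.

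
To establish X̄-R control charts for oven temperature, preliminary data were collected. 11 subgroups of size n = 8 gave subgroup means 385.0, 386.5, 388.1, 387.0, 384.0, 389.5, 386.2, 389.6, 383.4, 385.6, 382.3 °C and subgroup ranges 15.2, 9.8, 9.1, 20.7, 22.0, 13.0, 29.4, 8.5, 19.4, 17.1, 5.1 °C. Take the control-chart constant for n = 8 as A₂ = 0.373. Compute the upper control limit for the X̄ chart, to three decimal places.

391.850

X̄̄ = (385.0 + 386.5 + 388.1 + 387.0 + 384.0 + 389.5 + 386.2 + 389.6 + 383.4 + 385.6 + 382.3) / 11 = 4247.2000 / 11 = 386.1091
R̄ = (15.2 + 9.8 + 9.1 + 20.7 + 22.0 + 13.0 + 29.4 + 8.5 + 19.4 + 17.1 + 5.1) / 11 = 169.3000 / 11 = 15.3909
UCL = X̄̄ + A₂·R̄ = 386.1091 + 0.373 × 15.3909 = 391.8499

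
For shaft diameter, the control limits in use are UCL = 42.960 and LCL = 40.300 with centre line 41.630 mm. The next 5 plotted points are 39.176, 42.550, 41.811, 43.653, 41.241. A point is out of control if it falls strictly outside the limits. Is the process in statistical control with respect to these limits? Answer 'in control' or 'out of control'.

out of control

Compare each point to [40.300, 42.960]: sample 1 = 39.176 < LCL; sample 4 = 43.653 > UCL.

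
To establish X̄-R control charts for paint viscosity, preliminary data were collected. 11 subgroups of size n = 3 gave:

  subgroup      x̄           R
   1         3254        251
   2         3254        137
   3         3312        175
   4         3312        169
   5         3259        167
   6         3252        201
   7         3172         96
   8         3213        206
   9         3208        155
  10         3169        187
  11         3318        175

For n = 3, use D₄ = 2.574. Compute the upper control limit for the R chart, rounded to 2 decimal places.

R̄ = (251 + 137 + 175 + 169 + 167 + 201 + 96 + 206 + 155 + 187 + 175) / 11 = 1919.0000 / 11 = 174.4545
UCL_R = D₄·R̄ = 2.574 × 174.4545 = 449.0460

449.05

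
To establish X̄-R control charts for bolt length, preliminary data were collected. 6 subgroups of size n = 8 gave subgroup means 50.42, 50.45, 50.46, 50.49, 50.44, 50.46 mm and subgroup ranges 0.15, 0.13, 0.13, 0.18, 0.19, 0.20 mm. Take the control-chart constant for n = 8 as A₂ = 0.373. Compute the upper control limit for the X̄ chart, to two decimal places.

X̄̄ = (50.42 + 50.45 + 50.46 + 50.49 + 50.44 + 50.46) / 6 = 302.7200 / 6 = 50.4533
R̄ = (0.15 + 0.13 + 0.13 + 0.18 + 0.19 + 0.20) / 6 = 0.9800 / 6 = 0.1633
UCL = X̄̄ + A₂·R̄ = 50.4533 + 0.373 × 0.1633 = 50.5143

50.51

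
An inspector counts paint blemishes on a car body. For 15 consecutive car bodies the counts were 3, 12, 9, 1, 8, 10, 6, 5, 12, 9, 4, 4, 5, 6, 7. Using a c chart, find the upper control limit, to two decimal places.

c̄ = (3 + 12 + 9 + 1 + 8 + 10 + 6 + 5 + 12 + 9 + 4 + 4 + 5 + 6 + 7) / 15 = 101 / 15 = 6.7333
UCL = c̄ + 3√c̄ = 6.7333 + 3 × √6.7333 = 6.7333 + 3 × 2.5949 = 14.5179

14.52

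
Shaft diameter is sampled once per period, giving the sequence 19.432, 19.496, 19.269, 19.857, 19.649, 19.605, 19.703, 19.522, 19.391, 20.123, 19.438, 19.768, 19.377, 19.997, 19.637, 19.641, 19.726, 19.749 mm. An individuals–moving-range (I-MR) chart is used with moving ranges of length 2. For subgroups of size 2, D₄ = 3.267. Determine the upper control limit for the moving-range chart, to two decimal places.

Moving ranges: 0.064, 0.227, 0.588, 0.208, 0.044, 0.098, 0.181, 0.131, 0.732, 0.685, 0.330, 0.391, 0.620, 0.360, 0.004, 0.085, 0.023; M̄R̄ = 4.7710 / 17 = 0.2806
UCL_MR = D₄·M̄R̄ = 3.267 × 0.2806 = 0.9169

0.92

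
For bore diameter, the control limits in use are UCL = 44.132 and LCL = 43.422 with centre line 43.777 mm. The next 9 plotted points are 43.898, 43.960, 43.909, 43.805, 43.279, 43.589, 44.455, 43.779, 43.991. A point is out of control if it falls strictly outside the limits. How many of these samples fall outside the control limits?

Compare each point to [43.422, 44.132]: sample 5 = 43.279 < LCL; sample 7 = 44.455 > UCL.

2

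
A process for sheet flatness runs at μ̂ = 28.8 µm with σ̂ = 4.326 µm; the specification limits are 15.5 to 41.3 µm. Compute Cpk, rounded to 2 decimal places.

Cpu = (USL − μ̂) / (3σ̂) = (41.3 − 28.8) / (3 × 4.326) = 0.9632; Cpl = (μ̂ − LSL) / (3σ̂) = (28.8 − 15.5) / (3 × 4.326) = 1.0248; Cpk = min(Cpu, Cpl) = 0.9632

0.96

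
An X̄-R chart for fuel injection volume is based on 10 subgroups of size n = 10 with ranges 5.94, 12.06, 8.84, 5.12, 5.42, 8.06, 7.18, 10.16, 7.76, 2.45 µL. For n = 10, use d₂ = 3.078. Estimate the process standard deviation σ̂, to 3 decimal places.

2.371

R̄ = (5.94 + 12.06 + 8.84 + 5.12 + 5.42 + 8.06 + 7.18 + 10.16 + 7.76 + 2.45) / 10 = 7.2990
σ̂ = R̄ / d₂ = 7.2990 / 3.078 = 2.3713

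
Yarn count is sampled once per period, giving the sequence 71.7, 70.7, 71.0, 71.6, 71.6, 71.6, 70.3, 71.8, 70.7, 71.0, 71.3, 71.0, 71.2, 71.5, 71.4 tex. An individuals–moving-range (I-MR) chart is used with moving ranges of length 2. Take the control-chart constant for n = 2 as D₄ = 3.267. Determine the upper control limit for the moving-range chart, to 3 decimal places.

Moving ranges: 1.0, 0.3, 0.6, 0.0, 0.0, 1.3, 1.5, 1.1, 0.3, 0.3, 0.3, 0.2, 0.3, 0.1; M̄R̄ = 7.3000 / 14 = 0.5214
UCL_MR = D₄·M̄R̄ = 3.267 × 0.5214 = 1.7035

1.704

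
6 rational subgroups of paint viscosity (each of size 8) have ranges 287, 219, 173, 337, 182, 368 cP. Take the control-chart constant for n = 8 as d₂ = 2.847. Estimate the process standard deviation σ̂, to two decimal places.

R̄ = (287 + 219 + 173 + 337 + 182 + 368) / 6 = 261.0000
σ̂ = R̄ / d₂ = 261.0000 / 2.847 = 91.6754

91.68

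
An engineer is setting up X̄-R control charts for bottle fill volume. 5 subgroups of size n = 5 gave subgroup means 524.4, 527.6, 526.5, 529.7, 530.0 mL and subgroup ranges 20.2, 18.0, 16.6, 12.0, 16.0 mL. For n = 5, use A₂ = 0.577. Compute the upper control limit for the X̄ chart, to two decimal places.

537.20

X̄̄ = (524.4 + 527.6 + 526.5 + 529.7 + 530.0) / 5 = 2638.2000 / 5 = 527.6400
R̄ = (20.2 + 18.0 + 16.6 + 12.0 + 16.0) / 5 = 82.8000 / 5 = 16.5600
UCL = X̄̄ + A₂·R̄ = 527.6400 + 0.577 × 16.5600 = 537.1951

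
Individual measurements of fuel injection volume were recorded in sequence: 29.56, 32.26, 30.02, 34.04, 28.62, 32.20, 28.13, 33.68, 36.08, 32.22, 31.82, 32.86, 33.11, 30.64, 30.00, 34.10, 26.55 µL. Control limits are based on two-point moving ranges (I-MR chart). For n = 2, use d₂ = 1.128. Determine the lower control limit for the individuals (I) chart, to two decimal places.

23.16

X̄ = (29.56 + 32.26 + 30.02 + 34.04 + 28.62 + 32.20 + 28.13 + 33.68 + 36.08 + 32.22 + 31.82 + 32.86 + 33.11 + 30.64 + 30.00 + 34.10 + 26.55) / 17 = 31.5229
Moving ranges: 2.70, 2.24, 4.02, 5.42, 3.58, 4.07, 5.55, 2.40, 3.86, 0.40, 1.04, 0.25, 2.47, 0.64, 4.10, 7.55; M̄R̄ = 50.2900 / 16 = 3.1431
LCL = X̄ − 3·M̄R̄/d₂ = 31.5229 − 3 × 3.1431 / 1.128 = 23.1636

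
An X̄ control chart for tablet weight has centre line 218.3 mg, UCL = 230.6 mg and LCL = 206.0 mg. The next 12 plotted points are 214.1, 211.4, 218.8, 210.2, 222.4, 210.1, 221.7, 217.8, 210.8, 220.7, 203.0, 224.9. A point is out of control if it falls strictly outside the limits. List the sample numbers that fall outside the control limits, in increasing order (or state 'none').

Compare each point to [206.0, 230.6]: sample 11 = 203.0 < LCL.

11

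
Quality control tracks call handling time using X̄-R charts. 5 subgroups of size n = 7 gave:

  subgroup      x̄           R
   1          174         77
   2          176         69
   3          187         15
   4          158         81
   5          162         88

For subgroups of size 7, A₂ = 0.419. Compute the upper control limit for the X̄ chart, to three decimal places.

199.054

X̄̄ = (174 + 176 + 187 + 158 + 162) / 5 = 857.0000 / 5 = 171.4000
R̄ = (77 + 69 + 15 + 81 + 88) / 5 = 330.0000 / 5 = 66.0000
UCL = X̄̄ + A₂·R̄ = 171.4000 + 0.419 × 66.0000 = 199.0540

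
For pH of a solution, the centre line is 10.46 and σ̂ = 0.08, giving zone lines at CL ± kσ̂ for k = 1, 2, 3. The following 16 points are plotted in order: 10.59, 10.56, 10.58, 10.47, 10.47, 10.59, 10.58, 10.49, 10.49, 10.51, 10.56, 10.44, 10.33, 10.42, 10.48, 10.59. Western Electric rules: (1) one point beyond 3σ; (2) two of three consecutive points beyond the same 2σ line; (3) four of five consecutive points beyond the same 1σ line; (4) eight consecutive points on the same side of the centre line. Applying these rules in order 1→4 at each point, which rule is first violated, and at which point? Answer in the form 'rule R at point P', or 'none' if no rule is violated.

Zone of each point (C = within 1σ̂, B = 1σ̂–2σ̂, A = 2σ̂–3σ̂, * = beyond 3σ̂; sign = side of CL): 1:+B, 2:+B, 3:+B, 4:+C, 5:+C, 6:+B, 7:+B, 8:+C, 9:+C, 10:+C, 11:+B, 12:-C, 13:-B, 14:-C, 15:+C, 16:+B
Rule 4 (eight consecutive points on the same side of the centre line) is satisfied at point 8.

rule 4 at point 8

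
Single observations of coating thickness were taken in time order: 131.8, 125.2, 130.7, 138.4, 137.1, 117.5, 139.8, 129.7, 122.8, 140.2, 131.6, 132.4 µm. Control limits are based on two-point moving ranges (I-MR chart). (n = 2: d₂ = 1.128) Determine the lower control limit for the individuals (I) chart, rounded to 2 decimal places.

X̄ = (131.8 + 125.2 + 130.7 + 138.4 + 137.1 + 117.5 + 139.8 + 129.7 + 122.8 + 140.2 + 131.6 + 132.4) / 12 = 131.4333
Moving ranges: 6.6, 5.5, 7.7, 1.3, 19.6, 22.3, 10.1, 6.9, 17.4, 8.6, 0.8; M̄R̄ = 106.8000 / 11 = 9.7091
LCL = X̄ − 3·M̄R̄/d₂ = 131.4333 − 3 × 9.7091 / 1.128 = 105.6113

105.61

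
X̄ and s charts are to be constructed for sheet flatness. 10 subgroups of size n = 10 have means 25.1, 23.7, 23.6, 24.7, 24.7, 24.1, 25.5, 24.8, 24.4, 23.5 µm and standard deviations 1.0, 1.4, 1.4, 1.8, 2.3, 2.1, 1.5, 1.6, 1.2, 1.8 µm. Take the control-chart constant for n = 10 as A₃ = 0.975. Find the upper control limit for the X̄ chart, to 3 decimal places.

25.980

X̄̄ = (25.1 + 23.7 + 23.6 + 24.7 + 24.7 + 24.1 + 25.5 + 24.8 + 24.4 + 23.5) / 10 = 24.4100
s̄ = (1.0 + 1.4 + 1.4 + 1.8 + 2.3 + 2.1 + 1.5 + 1.6 + 1.2 + 1.8) / 10 = 1.6100
UCL = X̄̄ + A₃·s̄ = 24.4100 + 0.975 × 1.6100 = 25.9797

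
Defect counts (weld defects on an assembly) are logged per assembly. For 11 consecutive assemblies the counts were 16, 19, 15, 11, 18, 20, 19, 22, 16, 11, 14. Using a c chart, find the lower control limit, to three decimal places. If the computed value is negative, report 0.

4.285

c̄ = (16 + 19 + 15 + 11 + 18 + 20 + 19 + 22 + 16 + 11 + 14) / 11 = 181 / 11 = 16.4545
LCL = c̄ − 3√c̄ = 16.4545 − 3 × 4.0564 = 4.2853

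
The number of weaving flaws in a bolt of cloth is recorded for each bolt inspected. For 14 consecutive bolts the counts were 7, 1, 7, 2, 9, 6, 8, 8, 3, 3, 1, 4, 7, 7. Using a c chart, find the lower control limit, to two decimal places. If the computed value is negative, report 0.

c̄ = (7 + 1 + 7 + 2 + 9 + 6 + 8 + 8 + 3 + 3 + 1 + 4 + 7 + 7) / 14 = 73 / 14 = 5.2143
LCL = c̄ − 3√c̄ = 5.2143 − 3 × 2.2835 = -1.6362 → 0 (cannot be negative)

0.00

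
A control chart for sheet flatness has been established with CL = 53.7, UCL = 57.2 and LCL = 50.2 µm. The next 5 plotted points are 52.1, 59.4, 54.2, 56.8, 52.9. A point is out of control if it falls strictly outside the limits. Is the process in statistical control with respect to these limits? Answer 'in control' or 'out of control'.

out of control

Compare each point to [50.2, 57.2]: sample 2 = 59.4 > UCL.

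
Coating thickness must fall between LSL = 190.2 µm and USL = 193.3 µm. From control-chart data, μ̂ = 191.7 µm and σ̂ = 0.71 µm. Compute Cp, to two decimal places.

Cp = (USL − LSL) / (6σ̂) = (193.3 − 190.2) / (6 × 0.71) = 3.1000 / 4.2600 = 0.7277

0.73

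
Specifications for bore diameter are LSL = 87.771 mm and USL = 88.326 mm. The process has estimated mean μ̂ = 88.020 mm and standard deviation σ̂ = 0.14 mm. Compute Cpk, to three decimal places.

Cpu = (USL − μ̂) / (3σ̂) = (88.326 − 88.020) / (3 × 0.14) = 0.7286; Cpl = (μ̂ − LSL) / (3σ̂) = (88.020 − 87.771) / (3 × 0.14) = 0.5929; Cpk = min(Cpu, Cpl) = 0.5929

0.593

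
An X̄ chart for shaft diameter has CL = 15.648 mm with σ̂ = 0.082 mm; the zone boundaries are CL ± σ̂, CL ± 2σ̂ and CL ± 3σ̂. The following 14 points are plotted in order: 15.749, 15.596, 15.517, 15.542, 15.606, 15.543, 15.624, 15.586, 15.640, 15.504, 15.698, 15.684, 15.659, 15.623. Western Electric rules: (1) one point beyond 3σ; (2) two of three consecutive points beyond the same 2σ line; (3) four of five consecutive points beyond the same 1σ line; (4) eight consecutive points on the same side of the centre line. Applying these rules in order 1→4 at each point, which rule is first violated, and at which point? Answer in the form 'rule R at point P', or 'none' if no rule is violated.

rule 4 at point 9

Zone of each point (C = within 1σ̂, B = 1σ̂–2σ̂, A = 2σ̂–3σ̂, * = beyond 3σ̂; sign = side of CL): 1:+B, 2:-C, 3:-B, 4:-B, 5:-C, 6:-B, 7:-C, 8:-C, 9:-C, 10:-B, 11:+C, 12:+C, 13:+C, 14:-C
Rule 4 (eight consecutive points on the same side of the centre line) is satisfied at point 9.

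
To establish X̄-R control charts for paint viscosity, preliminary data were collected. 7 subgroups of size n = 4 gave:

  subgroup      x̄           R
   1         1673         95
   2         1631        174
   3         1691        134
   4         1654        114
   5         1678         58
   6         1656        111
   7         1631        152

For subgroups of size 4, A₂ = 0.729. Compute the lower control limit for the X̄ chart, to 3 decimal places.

1571.871

X̄̄ = (1673 + 1631 + 1691 + 1654 + 1678 + 1656 + 1631) / 7 = 11614.0000 / 7 = 1659.1429
R̄ = (95 + 174 + 134 + 114 + 58 + 111 + 152) / 7 = 838.0000 / 7 = 119.7143
LCL = X̄̄ − A₂·R̄ = 1659.1429 − 0.729 × 119.7143 = 1571.8711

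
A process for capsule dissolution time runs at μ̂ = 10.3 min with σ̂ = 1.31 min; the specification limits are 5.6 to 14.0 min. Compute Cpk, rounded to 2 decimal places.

0.94

Cpu = (USL − μ̂) / (3σ̂) = (14.0 − 10.3) / (3 × 1.31) = 0.9415; Cpl = (μ̂ − LSL) / (3σ̂) = (10.3 − 5.6) / (3 × 1.31) = 1.1959; Cpk = min(Cpu, Cpl) = 0.9415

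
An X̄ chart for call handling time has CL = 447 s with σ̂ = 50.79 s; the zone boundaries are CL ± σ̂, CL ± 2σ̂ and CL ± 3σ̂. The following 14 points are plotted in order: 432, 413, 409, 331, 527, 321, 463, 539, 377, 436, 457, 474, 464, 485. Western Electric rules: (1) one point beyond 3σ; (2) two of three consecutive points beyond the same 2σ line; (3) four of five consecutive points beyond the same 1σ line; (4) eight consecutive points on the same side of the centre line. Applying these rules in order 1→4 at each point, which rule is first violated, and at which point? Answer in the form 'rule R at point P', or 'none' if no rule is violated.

Zone of each point (C = within 1σ̂, B = 1σ̂–2σ̂, A = 2σ̂–3σ̂, * = beyond 3σ̂; sign = side of CL): 1:-C, 2:-C, 3:-C, 4:-A, 5:+B, 6:-A, 7:+C, 8:+B, 9:-B, 10:-C, 11:+C, 12:+C, 13:+C, 14:+C
Rule 2 (two of three consecutive points beyond the same 2σ limit) is satisfied at point 6.

rule 2 at point 6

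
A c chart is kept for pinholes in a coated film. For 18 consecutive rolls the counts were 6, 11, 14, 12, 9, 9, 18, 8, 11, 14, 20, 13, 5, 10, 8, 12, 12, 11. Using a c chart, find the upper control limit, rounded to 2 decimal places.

c̄ = (6 + 11 + 14 + 12 + 9 + 9 + 18 + 8 + 11 + 14 + 20 + 13 + 5 + 10 + 8 + 12 + 12 + 11) / 18 = 203 / 18 = 11.2778
UCL = c̄ + 3√c̄ = 11.2778 + 3 × √11.2778 = 11.2778 + 3 × 3.3582 = 21.3525

21.35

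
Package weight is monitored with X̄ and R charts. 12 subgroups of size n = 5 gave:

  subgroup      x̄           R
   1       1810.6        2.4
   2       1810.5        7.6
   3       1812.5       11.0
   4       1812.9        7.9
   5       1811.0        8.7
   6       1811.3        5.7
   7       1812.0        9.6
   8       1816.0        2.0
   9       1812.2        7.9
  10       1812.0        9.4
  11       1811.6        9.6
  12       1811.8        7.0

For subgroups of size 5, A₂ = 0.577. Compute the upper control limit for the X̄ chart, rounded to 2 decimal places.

1816.30

X̄̄ = (1810.6 + 1810.5 + 1812.5 + 1812.9 + 1811.0 + 1811.3 + 1812.0 + 1816.0 + 1812.2 + 1812.0 + 1811.6 + 1811.8) / 12 = 21744.4000 / 12 = 1812.0333
R̄ = (2.4 + 7.6 + 11.0 + 7.9 + 8.7 + 5.7 + 9.6 + 2.0 + 7.9 + 9.4 + 9.6 + 7.0) / 12 = 88.8000 / 12 = 7.4000
UCL = X̄̄ + A₂·R̄ = 1812.0333 + 0.577 × 7.4000 = 1816.3031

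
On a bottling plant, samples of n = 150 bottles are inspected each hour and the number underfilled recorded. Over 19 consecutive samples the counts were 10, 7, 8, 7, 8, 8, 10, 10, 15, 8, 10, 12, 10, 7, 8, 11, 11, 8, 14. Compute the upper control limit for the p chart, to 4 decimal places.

0.1238

p̄ = Σdᵢ / (k·n) = 182 / (19 × 150) = 0.06386
UCL = p̄ + 3·√(p̄(1−p̄)/n) = 0.06386 + 3 × √(0.06386×0.93614/150) = 0.06386 + 3 × 0.01996 = 0.12375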